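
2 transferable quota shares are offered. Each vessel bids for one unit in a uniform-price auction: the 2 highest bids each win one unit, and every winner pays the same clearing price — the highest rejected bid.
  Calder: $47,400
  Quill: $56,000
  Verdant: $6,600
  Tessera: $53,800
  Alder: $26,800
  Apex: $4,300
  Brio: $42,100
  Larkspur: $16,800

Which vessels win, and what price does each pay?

Bids ranked high→low: 56,000 (Quill), 53,800 (Tessera), 47,400 (Calder), 42,100 (Brio), …
The 2 highest are Quill, Tessera.
Clearing price = highest rejected bid = $47,400.

Quill, Tessera; each pays $47,400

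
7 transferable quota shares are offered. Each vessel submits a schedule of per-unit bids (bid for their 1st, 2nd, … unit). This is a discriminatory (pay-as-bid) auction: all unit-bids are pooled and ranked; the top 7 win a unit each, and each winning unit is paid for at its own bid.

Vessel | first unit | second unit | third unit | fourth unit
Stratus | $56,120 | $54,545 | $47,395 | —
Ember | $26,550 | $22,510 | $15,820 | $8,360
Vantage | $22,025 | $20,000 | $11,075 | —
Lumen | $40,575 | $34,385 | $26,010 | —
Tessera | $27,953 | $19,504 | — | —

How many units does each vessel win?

Pooled unit-bids ranked (top 7): 56,120 (Stratus-1), 54,545 (Stratus-2), 47,395 (Stratus-3), 40,575 (Lumen-1), 34,385 (Lumen-2), 27,953 (Tessera-1), 26,550 (Ember-1)
Next rejected bid: $26,010 (not a price — pay-as-bid).
Allocation: Ember 1, Lumen 2, Stratus 3, Tessera 1.

Ember 1, Lumen 2, Stratus 3, Tessera 1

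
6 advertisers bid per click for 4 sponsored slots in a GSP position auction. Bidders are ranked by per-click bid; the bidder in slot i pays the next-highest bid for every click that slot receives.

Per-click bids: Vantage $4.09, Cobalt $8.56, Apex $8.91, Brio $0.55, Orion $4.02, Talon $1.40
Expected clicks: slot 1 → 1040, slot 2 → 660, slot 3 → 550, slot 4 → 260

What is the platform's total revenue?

Per-click bids in order: $8.91 (Apex) > $8.56 (Cobalt) > $4.09 (Vantage) > $4.02 (Orion) > $1.40 (Talon) > …
Slot 1: Apex pays $8.56 × 1040 = $8902.40
Slot 2: Cobalt pays $4.09 × 660 = $2699.40
Slot 3: Vantage pays $4.02 × 550 = $2211.00
Slot 4: Orion pays $1.40 × 260 = $364.00
Total = $14176.80

Total revenue: $14176.80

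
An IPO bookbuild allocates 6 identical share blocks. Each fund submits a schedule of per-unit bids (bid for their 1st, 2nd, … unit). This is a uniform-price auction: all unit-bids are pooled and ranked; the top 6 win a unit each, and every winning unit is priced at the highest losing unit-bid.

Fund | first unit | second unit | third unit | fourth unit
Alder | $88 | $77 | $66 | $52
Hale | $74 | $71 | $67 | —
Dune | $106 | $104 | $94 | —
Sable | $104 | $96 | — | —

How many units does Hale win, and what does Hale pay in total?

All unit-bids, highest first — top 6: 106 (Dune-1), 104 (Dune-2), 104 (Sable-1), 96 (Sable-2), 94 (Dune-3), 88 (Alder-1)
Highest rejected unit-bid = $77.
Hale wins 0 unit(s) at $77 each.

Hale: 0 units, pays $0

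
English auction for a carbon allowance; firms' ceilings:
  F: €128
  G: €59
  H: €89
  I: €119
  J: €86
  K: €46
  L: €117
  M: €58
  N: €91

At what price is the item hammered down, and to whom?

Limits in order: 128 (F) > 119 (I) > 117 (L) > 91 (N) > 89 (H) > 86 (J) > …
Bidding ends when I exits at €119; F takes it.

F wins at €119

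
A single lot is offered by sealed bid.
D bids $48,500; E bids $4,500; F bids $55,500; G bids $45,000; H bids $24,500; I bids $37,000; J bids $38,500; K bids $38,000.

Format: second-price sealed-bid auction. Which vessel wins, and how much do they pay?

Second-price sealed-bid auction: the highest bidder wins and pays the second-highest bid.
Bids in order: 55,500 (F) > 48,500 (D) > 45,000 (G) > 38,500 (J) > 38,000 (K) > 37,000 (I) > …
F is highest; pays the second-highest bid, $48,500.

F pays $48,500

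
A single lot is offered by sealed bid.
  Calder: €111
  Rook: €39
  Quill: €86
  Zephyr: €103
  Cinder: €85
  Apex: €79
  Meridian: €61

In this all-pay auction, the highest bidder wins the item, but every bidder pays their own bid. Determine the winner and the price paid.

Rule: the highest bidder wins the item, but every bidder pays their own bid.
Bids in order: 111 (Calder) > 103 (Zephyr) > 86 (Quill) > 85 (Cinder) > 79 (Apex) > 61 (Meridian) > …
Calder wins with the top bid; all bids are sunk regardless.

Calder pays €111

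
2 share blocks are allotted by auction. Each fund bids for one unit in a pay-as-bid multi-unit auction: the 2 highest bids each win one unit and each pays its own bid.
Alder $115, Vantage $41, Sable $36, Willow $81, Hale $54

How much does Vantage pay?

Vantage pays $0

Sorting: 115 (Alder), 81 (Willow), 54 (Hale), 41 (Vantage), …
Top 2: Alder, Willow.
Vantage does not win → $0.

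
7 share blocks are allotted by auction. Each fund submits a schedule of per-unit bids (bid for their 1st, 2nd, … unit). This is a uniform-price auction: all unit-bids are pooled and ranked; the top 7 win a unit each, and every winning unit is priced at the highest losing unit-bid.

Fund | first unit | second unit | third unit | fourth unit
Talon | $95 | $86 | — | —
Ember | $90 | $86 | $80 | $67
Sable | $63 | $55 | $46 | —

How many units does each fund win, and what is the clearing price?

Pooled unit-bids ranked (top 7): 95 (Talon-1), 90 (Ember-1), 86 (Talon-2), 86 (Ember-2), 80 (Ember-3), 67 (Ember-4), 63 (Sable-1)
First bid not allocated: $55.
Allocation: Ember 4, Sable 1, Talon 2.

Ember 4, Sable 1, Talon 2; clearing price $55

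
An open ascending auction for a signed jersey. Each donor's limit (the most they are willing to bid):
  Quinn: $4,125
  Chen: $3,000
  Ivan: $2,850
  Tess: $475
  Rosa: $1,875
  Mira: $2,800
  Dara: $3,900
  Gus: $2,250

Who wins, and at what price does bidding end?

Limits ranked: 4,125 (Quinn) > 3,900 (Dara) > 3,000 (Chen) > 2,850 (Ivan) > 2,800 (Mira) > 2,250 (Gus) > …
Dara is the last rival to drop out, at $3,900; Quinn remains and wins at that price.

Quinn wins at $3,900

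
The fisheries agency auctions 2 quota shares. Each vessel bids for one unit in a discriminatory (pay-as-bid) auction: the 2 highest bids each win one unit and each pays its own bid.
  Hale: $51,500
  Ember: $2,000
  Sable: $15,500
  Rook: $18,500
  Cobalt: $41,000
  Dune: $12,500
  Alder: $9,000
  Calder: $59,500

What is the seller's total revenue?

Bids ranked high→low: 59,500 (Calder), 51,500 (Hale), 41,000 (Cobalt), 18,500 (Rook), …
Winners (2 units): Calder, Hale.
Total revenue = 59,500 + 51,500 = $111,000.

Total revenue: $111,000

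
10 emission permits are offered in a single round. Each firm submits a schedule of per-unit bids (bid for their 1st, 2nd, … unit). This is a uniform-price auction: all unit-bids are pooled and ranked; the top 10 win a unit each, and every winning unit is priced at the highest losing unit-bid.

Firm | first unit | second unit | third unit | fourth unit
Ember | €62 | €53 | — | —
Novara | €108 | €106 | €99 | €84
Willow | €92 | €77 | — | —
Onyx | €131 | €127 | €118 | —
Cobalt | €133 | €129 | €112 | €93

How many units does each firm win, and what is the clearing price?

Cobalt 4, Novara 3, Onyx 3; clearing price €92

All unit-bids, highest first — top 10: 133 (Cobalt-1), 131 (Onyx-1), 129 (Cobalt-2), 127 (Onyx-2), 118 (Onyx-3), 112 (Cobalt-3), 108 (Novara-1), 106 (Novara-2), 99 (Novara-3), 93 (Cobalt-4)
First bid not allocated: €92.
Allocation: Cobalt 4, Novara 3, Onyx 3.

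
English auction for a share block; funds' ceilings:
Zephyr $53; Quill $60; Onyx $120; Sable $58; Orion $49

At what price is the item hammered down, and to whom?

Limits ranked: 120 (Onyx) > 60 (Quill) > 58 (Sable) > 53 (Zephyr) > 49 (Orion)
Bidding ends when Quill exits at $60; Onyx takes it.

Onyx wins at $60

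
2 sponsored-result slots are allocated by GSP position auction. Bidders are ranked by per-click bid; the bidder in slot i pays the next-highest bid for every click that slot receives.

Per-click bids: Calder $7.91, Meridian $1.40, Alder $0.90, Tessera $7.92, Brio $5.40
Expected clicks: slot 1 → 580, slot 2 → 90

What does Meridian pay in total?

Per-click bids in order: $7.92 (Tessera) > $7.91 (Calder) > $5.40 (Brio) > …
Meridian ranks below slot 2 → no slot, pays nothing.

Meridian pays $0.00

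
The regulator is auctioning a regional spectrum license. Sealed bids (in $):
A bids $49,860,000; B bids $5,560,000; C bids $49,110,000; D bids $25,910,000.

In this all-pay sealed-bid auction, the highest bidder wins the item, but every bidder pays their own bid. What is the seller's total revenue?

Sorting bids: 49,860,000 (A) > 49,110,000 (C) > 25,910,000 (D) > 5,560,000 (B)
Every bidder forfeits their bid regardless of winning.
Revenue = 49,860,000 + 5,560,000 + 49,110,000 + 25,910,000 = $130,440,000.

Total revenue: $130,440,000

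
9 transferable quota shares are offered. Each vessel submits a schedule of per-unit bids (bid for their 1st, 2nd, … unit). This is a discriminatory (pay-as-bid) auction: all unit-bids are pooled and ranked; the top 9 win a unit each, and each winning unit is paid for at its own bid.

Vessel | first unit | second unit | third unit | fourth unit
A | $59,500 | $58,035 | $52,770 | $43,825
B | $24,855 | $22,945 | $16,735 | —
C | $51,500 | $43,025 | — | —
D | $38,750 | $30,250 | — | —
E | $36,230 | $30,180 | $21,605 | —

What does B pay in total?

B pays $0

All unit-bids, highest first — top 9: 59,500 (A-1), 58,035 (A-2), 52,770 (A-3), 51,500 (C-1), 43,825 (A-4), 43,025 (C-2), 38,750 (D-1), 36,230 (E-1), 30,250 (D-2)
Next rejected bid: $30,180 (not a price — pay-as-bid).
B wins no units.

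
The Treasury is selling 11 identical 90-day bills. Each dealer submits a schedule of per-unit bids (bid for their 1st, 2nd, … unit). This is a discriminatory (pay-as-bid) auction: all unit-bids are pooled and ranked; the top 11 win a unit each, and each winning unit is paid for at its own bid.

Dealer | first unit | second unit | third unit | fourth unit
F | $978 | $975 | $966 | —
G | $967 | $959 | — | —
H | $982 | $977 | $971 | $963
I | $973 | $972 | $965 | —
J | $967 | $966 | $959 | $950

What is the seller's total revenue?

Total revenue: $10,694

All unit-bids, highest first — top 11: 982 (H-1), 978 (F-1), 977 (H-2), 975 (F-2), 973 (I-1), 972 (I-2), 971 (H-3), 967 (G-1), 967 (J-1), 966 (F-3), 966 (J-2)
Next rejected bid: $965 (not a price — pay-as-bid).
Each winning unit pays its own bid.
Revenue = 982 + 978 + 977 + 975 + 973 + 972 + 971 + 967 + 967 + 966 + 966 = $10,694.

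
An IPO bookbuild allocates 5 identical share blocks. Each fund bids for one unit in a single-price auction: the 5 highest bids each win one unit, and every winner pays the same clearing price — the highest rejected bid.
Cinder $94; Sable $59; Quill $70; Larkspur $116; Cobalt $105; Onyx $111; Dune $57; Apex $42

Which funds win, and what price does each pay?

Bids ranked high→low: 116 (Larkspur), 111 (Onyx), 105 (Cobalt), 94 (Cinder), 70 (Quill), 59 (Sable), 57 (Dune), …
Top 5: Larkspur, Onyx, Cobalt, Cinder, Quill.
First losing bid is Sable's $59, which sets the uniform price.

Larkspur, Onyx, Cobalt, Cinder, Quill; each pays $59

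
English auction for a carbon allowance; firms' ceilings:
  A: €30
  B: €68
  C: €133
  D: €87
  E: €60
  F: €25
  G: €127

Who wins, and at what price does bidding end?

C wins at €127

Sorting limits: 133 (C) > 127 (G) > 87 (D) > 68 (B) > 60 (E) > 30 (A) > …
Once the price passes €127, only C is left; the hammer falls at G's limit of €127.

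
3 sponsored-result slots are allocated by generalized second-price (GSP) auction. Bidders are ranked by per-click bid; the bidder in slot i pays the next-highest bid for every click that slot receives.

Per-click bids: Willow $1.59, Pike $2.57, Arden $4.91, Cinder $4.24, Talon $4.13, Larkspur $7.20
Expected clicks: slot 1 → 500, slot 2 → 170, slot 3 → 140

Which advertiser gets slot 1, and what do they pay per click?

Ranked by bid: $7.20 (Larkspur) > $4.91 (Arden) > $4.24 (Cinder) > $4.13 (Talon) > …
Slot 1 goes to the first-ranked bidder, Larkspur, who pays the next bid down: $4.91/click.

Larkspur; $4.91 per click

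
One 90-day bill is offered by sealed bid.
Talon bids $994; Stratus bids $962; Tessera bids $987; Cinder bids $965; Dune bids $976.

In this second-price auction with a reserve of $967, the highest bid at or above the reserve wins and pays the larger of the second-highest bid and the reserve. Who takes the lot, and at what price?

Rule: the highest bid at or above the reserve wins and pays the larger of the second-highest bid and the reserve.
Bids ranked: 994 (Talon) > 987 (Tessera) > 976 (Dune) > 965 (Cinder) > 962 (Stratus)
Talon has the top bid at or above the reserve ($994).
max(second-highest $987, reserve $967) = $987; the reserve does not bind.

Talon pays $987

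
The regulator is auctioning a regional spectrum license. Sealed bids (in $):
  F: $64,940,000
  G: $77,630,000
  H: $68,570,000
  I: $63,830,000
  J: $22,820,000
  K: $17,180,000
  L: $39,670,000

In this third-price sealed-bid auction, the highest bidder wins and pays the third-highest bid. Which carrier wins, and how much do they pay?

G pays $64,940,000

Sorting bids: 77,630,000 (G) > 68,570,000 (H) > 64,940,000 (F) > 63,830,000 (I) > 39,670,000 (L) > 22,820,000 (J) > …
G is highest; pays the third-highest bid, $64,940,000.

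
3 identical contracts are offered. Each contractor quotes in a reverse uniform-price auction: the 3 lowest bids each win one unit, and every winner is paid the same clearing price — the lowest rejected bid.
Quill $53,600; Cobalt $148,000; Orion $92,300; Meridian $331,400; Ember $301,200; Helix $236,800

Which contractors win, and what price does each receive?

Quill, Orion, Cobalt; each is paid $236,800

Bids ranked low→high: 53,600 (Quill), 92,300 (Orion), 148,000 (Cobalt), 236,800 (Helix), 301,200 (Ember), …
Lowest 3: Quill, Orion, Cobalt.
First losing bid is Helix's $236,800, which sets the uniform price.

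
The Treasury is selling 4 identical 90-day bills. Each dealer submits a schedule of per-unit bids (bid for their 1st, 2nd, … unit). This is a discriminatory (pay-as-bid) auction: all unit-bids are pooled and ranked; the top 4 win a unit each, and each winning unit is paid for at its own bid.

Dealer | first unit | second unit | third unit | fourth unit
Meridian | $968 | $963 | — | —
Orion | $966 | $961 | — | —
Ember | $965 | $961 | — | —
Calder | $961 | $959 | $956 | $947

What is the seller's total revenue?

Total revenue: $3,862

Pooled unit-bids ranked (top 4): 968 (Meridian-1), 966 (Orion-1), 965 (Ember-1), 963 (Meridian-2)
Next rejected bid: $961 (not a price — pay-as-bid).
Each winning unit pays its own bid.
Revenue = 968 + 966 + 965 + 963 = $3,862.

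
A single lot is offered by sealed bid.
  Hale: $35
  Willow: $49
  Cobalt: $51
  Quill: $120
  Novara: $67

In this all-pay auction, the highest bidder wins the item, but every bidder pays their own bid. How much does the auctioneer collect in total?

Total revenue: $322

Rule: the highest bidder wins the item, but every bidder pays their own bid.
Bids ranked: 120 (Quill) > 67 (Novara) > 51 (Cobalt) > 49 (Willow) > 35 (Hale)
Quill wins with the top bid; all bids are sunk regardless.
Every bidder forfeits their bid regardless of winning.
Revenue = 35 + 49 + 51 + 120 + 67 = $322.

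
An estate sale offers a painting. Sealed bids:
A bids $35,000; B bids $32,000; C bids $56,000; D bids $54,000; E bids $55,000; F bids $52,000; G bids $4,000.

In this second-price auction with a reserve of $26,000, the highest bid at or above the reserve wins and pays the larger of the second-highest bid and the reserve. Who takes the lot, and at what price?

C pays $55,000

Second-price auction with a reserve of $26,000: the highest bid at or above the reserve wins and pays the larger of the second-highest bid and the reserve.
Sorting bids: 56,000 (C) > 55,000 (E) > 54,000 (D) > 52,000 (F) > 35,000 (A) > 32,000 (B) > …
C has the top bid at or above the reserve ($56,000).
max(second-highest $55,000, reserve $26,000) = $55,000; the reserve does not bind.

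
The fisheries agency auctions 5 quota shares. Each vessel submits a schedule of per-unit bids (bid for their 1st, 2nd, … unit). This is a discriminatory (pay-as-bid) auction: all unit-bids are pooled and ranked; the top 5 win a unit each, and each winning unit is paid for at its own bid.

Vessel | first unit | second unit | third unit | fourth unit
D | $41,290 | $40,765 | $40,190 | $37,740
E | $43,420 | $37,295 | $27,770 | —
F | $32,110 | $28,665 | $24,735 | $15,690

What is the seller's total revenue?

Pooled unit-bids ranked (top 5): 43,420 (E-1), 41,290 (D-1), 40,765 (D-2), 40,190 (D-3), 37,740 (D-4)
Next rejected bid: $37,295 (not a price — pay-as-bid).
Each winning unit pays its own bid.
Revenue = 43,420 + 41,290 + 40,765 + 40,190 + 37,740 = $203,405.

Total revenue: $203,405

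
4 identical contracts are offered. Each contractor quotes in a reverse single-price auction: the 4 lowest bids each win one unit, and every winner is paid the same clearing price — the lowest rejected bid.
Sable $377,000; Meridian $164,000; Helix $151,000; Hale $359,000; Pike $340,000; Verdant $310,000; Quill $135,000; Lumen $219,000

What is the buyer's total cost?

Ordering the bids: 135,000 (Quill), 151,000 (Helix), 164,000 (Meridian), 219,000 (Lumen), 310,000 (Verdant), 340,000 (Pike), …
The 4 lowest are Quill, Helix, Meridian, Lumen.
First losing bid is Verdant's $310,000, which sets the uniform price.
Total cost = 4 × $310,000 = $1,240,000.

Total cost: $1,240,000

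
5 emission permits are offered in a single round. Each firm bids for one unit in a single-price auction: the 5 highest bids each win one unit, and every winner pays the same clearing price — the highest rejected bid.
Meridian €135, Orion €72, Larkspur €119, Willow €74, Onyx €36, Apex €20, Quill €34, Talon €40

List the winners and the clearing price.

Meridian, Larkspur, Willow, Orion, Talon; each pays €36

Bids ranked high→low: 135 (Meridian), 119 (Larkspur), 74 (Willow), 72 (Orion), 40 (Talon), 36 (Onyx), 34 (Quill), …
Top 5: Meridian, Larkspur, Willow, Orion, Talon.
Clearing price = highest rejected bid = €36.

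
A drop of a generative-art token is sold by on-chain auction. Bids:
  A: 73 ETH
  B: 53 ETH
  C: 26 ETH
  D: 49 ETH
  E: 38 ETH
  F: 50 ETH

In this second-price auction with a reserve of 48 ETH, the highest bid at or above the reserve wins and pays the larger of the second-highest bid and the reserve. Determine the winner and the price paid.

Sorting bids: 73 (A) > 53 (B) > 50 (F) > 49 (D) > 38 (E) > 26 (C)
A has the top bid at or above the reserve (73 ETH).
Second-highest bid 53 ETH exceeds the reserve 48 ETH → payment 53 ETH.

A pays 53 ETH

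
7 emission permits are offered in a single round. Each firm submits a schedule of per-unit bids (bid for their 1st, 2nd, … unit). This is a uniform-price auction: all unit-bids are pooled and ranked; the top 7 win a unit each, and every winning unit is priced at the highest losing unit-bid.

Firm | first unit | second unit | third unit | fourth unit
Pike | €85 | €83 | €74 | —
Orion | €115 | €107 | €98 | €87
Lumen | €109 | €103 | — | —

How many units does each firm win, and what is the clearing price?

Lumen 2, Orion 4, Pike 1; clearing price €83

Merging the schedules and taking the best 7: 115 (Orion-1), 109 (Lumen-1), 107 (Orion-2), 103 (Lumen-2), 98 (Orion-3), 87 (Orion-4), 85 (Pike-1)
First bid not allocated: €83.
Allocation: Lumen 2, Orion 4, Pike 1.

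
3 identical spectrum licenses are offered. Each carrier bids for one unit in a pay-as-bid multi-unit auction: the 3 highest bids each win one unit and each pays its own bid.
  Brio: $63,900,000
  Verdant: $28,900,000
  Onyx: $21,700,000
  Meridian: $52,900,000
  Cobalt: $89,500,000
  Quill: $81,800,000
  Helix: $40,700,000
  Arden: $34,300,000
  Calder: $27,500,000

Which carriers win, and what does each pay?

Bids ranked high→low: 89,500,000 (Cobalt), 81,800,000 (Quill), 63,900,000 (Brio), 52,900,000 (Meridian), 40,700,000 (Helix), …
The 3 highest are Cobalt, Quill, Brio.
Each winner pays its own bid: Cobalt $89,500,000, Quill $81,800,000, Brio $63,900,000.

Cobalt $89,500,000, Quill $81,800,000, Brio $63,900,000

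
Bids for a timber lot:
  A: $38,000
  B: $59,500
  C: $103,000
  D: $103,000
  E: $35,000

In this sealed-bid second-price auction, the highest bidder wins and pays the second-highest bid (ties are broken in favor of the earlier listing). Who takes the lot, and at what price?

C pays $103,000

Sorting bids: 103,000 (C) > 103,000 (D) > 59,500 (B) > 38,000 (A) > 35,000 (E)
Tie at $103,000 → C wins by tie-break.
C wins with the highest bid; price is set by the runner-up at $103,000.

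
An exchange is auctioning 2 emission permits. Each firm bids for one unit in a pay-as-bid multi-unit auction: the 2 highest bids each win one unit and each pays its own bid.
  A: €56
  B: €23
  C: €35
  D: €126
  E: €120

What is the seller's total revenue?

Sorting: 126 (D), 120 (E), 56 (A), 35 (C), …
The 2 highest are D, E.
Total revenue = 126 + 120 = €246.

Total revenue: €246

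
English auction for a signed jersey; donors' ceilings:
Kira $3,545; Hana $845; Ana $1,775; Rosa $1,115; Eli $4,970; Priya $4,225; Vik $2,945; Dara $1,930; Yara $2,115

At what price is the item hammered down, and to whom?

Eli wins at $4,225

Rule: the price rises until one bidder remains; the winner pays the price at which the last rival dropped out.
Sorting limits: 4,970 (Eli) > 4,225 (Priya) > 3,545 (Kira) > 2,945 (Vik) > 2,115 (Yara) > 1,930 (Dara) > …
Once the price passes $4,225, only Eli is left; the hammer falls at Priya's limit of $4,225.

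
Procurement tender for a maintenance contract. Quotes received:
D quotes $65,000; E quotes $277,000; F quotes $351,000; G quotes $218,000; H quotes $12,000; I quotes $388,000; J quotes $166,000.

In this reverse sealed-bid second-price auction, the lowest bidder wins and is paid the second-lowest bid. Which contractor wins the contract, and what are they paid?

Bids ranked: 12,000 (H) < 65,000 (D) < 166,000 (J) < 218,000 (G) < 277,000 (E) < 351,000 (F) < …
Second-price: H is paid D's bid of $65,000.

H is paid $65,000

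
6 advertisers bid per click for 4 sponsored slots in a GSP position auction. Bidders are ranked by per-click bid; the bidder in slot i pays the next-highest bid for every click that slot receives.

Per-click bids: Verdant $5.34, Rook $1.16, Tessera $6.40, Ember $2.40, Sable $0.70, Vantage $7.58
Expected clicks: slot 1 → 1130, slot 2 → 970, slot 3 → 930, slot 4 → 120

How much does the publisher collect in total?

Per-click bids in order: $7.58 (Vantage) > $6.40 (Tessera) > $5.34 (Verdant) > $2.40 (Ember) > $1.16 (Rook) > …
Slot 1: Vantage pays $6.40 × 1130 = $7232.00
Slot 2: Tessera pays $5.34 × 970 = $5179.80
Slot 3: Verdant pays $2.40 × 930 = $2232.00
Slot 4: Ember pays $1.16 × 120 = $139.20
Total = $14783.00

Total revenue: $14783.00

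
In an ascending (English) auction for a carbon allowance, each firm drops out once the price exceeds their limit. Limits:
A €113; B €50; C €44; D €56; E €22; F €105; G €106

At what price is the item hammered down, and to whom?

A wins at €106

Rule: the price rises until one bidder remains; the winner pays the price at which the last rival dropped out.
Limits ranked: 113 (A) > 106 (G) > 105 (F) > 56 (D) > 50 (B) > 44 (C) > …
Once the price passes €106, only A is left; the hammer falls at G's limit of €106.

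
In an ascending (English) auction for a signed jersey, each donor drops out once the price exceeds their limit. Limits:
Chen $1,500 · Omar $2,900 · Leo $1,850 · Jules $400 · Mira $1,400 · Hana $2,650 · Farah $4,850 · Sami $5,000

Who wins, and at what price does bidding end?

Sami wins at $4,850

Limits in order: 5,000 (Sami) > 4,850 (Farah) > 2,900 (Omar) > 2,650 (Hana) > 1,850 (Leo) > 1,500 (Chen) > …
Once the price passes $4,850, only Sami is left; the hammer falls at Farah's limit of $4,850.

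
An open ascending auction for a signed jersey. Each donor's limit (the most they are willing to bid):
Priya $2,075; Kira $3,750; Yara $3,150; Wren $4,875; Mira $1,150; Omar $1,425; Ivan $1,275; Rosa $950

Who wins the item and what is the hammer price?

Wren wins at $3,750

Sorting limits: 4,875 (Wren) > 3,750 (Kira) > 3,150 (Yara) > 2,075 (Priya) > 1,425 (Omar) > 1,275 (Ivan) > …
Kira is the last rival to drop out, at $3,750; Wren remains and wins at that price.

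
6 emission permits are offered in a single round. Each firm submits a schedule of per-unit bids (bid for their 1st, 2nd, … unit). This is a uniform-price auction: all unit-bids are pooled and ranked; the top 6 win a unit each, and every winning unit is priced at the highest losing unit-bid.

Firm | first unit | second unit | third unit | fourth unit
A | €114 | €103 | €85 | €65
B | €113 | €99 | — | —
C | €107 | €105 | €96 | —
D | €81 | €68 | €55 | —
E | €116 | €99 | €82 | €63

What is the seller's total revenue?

Pooled unit-bids ranked (top 6): 116 (E-1), 114 (A-1), 113 (B-1), 107 (C-1), 105 (C-2), 103 (A-2)
The (k+1)-th unit-bid is €99.
Allocation: A 2, B 1, C 2, E 1. Every unit priced at €99.
Revenue = 6 × 99 = €594.

Total revenue: €594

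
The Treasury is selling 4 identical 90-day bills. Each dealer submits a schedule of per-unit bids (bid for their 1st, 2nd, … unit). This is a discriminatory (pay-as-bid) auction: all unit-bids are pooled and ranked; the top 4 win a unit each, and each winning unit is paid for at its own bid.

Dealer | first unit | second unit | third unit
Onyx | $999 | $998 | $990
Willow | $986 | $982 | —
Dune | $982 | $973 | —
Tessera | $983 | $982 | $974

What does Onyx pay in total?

Onyx pays $2,987

All unit-bids, highest first — top 4: 999 (Onyx-1), 998 (Onyx-2), 990 (Onyx-3), 986 (Willow-1)
Next rejected bid: $983 (not a price — pay-as-bid).
Onyx's winning unit-bids: 999 + 998 + 990 = $2,987.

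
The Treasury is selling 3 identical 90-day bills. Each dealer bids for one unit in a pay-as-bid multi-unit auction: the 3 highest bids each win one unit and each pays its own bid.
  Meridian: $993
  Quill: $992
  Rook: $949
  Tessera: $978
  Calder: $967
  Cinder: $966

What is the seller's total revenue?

Total revenue: $2,963

Sorting: 993 (Meridian), 992 (Quill), 978 (Tessera), 967 (Calder), 966 (Cinder), …
Winners (3 units): Meridian, Quill, Tessera.
Total revenue = 993 + 992 + 978 = $2,963.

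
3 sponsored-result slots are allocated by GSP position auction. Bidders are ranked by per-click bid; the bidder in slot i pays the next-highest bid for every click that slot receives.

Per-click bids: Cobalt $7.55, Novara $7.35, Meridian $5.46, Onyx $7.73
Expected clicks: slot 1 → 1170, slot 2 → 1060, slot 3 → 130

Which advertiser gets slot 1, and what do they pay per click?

Onyx; $7.55 per click

Per-click bids in order: $7.73 (Onyx) > $7.55 (Cobalt) > $7.35 (Novara) > $5.46 (Meridian)
Slot 1 goes to the first-ranked bidder, Onyx, who pays the next bid down: $7.55/click.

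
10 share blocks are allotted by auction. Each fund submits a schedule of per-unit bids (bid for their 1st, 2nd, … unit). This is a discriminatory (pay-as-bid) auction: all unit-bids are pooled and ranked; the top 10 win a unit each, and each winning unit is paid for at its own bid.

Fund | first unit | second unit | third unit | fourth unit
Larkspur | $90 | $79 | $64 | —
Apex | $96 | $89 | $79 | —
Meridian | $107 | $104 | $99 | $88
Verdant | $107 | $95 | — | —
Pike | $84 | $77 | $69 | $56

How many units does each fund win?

Apex 2, Larkspur 1, Meridian 4, Pike 1, Verdant 2

Pooled unit-bids ranked (top 10): 107 (Meridian-1), 107 (Verdant-1), 104 (Meridian-2), 99 (Meridian-3), 96 (Apex-1), 95 (Verdant-2), 90 (Larkspur-1), 89 (Apex-2), 88 (Meridian-4), 84 (Pike-1)
Next rejected bid: $79 (not a price — pay-as-bid).
Allocation: Apex 2, Larkspur 1, Meridian 4, Pike 1, Verdant 2.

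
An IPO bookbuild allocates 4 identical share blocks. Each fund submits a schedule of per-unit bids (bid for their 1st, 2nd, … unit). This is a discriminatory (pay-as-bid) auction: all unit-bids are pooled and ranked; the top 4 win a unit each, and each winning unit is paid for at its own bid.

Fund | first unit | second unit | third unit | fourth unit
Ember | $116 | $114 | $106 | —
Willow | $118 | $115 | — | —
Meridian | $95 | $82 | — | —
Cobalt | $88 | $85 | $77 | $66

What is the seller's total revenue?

Pooled unit-bids ranked (top 4): 118 (Willow-1), 116 (Ember-1), 115 (Willow-2), 114 (Ember-2)
Next rejected bid: $106 (not a price — pay-as-bid).
Each winning unit pays its own bid.
Revenue = 118 + 116 + 115 + 114 = $463.

Total revenue: $463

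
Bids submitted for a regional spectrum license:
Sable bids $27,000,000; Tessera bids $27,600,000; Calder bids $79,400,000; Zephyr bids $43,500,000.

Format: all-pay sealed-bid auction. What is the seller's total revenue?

All-pay sealed-bid auction: the highest bidder wins the item, but every bidder pays their own bid.
Bids in order: 79,400,000 (Calder) > 43,500,000 (Zephyr) > 27,600,000 (Tessera) > 27,000,000 (Sable)
Every bidder forfeits their bid regardless of winning.
Revenue = 27,000,000 + 27,600,000 + 79,400,000 + 43,500,000 = $177,500,000.

Total revenue: $177,500,000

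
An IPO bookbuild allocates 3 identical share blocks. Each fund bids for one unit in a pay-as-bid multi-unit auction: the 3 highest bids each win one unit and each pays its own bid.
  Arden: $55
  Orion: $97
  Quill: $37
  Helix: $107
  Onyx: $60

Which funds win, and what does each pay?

Helix $107, Orion $97, Onyx $60

Ordering the bids: 107 (Helix), 97 (Orion), 60 (Onyx), 55 (Arden), 37 (Quill)
The 3 highest are Helix, Orion, Onyx.
Each winner pays its own bid: Helix $107, Orion $97, Onyx $60.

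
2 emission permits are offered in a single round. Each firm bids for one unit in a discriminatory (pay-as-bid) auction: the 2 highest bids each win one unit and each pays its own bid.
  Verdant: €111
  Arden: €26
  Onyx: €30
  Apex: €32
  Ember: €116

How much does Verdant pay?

Verdant pays €111

Bids ranked high→low: 116 (Ember), 111 (Verdant), 32 (Apex), 30 (Onyx), …
The 2 highest are Ember, Verdant.
Verdant wins → own bid €111.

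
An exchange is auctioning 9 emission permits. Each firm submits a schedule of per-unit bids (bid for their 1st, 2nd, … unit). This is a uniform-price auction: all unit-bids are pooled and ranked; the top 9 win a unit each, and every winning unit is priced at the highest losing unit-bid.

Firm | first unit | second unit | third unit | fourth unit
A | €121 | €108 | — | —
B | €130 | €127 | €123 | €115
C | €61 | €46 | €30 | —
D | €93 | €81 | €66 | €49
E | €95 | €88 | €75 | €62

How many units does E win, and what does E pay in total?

E: 2 units, pays €162

Pooled unit-bids ranked (top 9): 130 (B-1), 127 (B-2), 123 (B-3), 121 (A-1), 115 (B-4), 108 (A-2), 95 (E-1), 93 (D-1), 88 (E-2)
Highest rejected unit-bid = €81.
E wins 2 unit(s) at €81 each.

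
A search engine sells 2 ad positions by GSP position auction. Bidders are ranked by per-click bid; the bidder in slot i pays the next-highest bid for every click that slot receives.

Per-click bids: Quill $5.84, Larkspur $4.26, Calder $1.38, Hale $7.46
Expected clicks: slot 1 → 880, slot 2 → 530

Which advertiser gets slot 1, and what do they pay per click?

Per-click bids in order: $7.46 (Hale) > $5.84 (Quill) > $4.26 (Larkspur) > …
Slot 1 goes to the first-ranked bidder, Hale, who pays the next bid down: $5.84/click.

Hale; $5.84 per click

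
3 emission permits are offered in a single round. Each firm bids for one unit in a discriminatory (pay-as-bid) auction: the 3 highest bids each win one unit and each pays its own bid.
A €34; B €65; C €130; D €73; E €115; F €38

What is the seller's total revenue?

Sorting: 130 (C), 115 (E), 73 (D), 65 (B), 38 (F), …
The 3 highest are C, E, D.
Total revenue = 130 + 115 + 73 = €318.

Total revenue: €318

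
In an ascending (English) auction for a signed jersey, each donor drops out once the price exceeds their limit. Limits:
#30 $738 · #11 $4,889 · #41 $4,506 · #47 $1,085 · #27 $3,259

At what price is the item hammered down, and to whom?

#11 wins at $4,506

Limits ranked: 4,889 (#11) > 4,506 (#41) > 3,259 (#27) > 1,085 (#47) > 738 (#30)
Bidding ends when #41 exits at $4,506; #11 takes it.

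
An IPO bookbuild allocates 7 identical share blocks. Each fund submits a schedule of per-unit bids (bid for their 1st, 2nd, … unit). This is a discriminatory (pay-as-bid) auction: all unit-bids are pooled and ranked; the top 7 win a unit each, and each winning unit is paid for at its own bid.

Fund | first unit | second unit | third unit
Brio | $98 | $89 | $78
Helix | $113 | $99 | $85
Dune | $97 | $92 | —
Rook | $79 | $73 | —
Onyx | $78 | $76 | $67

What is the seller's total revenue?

Total revenue: $673

All unit-bids, highest first — top 7: 113 (Helix-1), 99 (Helix-2), 98 (Brio-1), 97 (Dune-1), 92 (Dune-2), 89 (Brio-2), 85 (Helix-3)
Next rejected bid: $79 (not a price — pay-as-bid).
Each winning unit pays its own bid.
Revenue = 113 + 99 + 98 + 97 + 92 + 89 + 85 = $673.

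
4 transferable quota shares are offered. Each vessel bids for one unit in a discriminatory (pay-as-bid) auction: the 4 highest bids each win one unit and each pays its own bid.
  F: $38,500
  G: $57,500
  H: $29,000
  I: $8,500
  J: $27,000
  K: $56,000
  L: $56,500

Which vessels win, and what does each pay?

Bids ranked high→low: 57,500 (G), 56,500 (L), 56,000 (K), 38,500 (F), 29,000 (H), 27,000 (J), …
Top 4: G, L, K, F.
Each winner pays its own bid: G $57,500, L $56,500, K $56,000, F $38,500.

G $57,500, L $56,500, K $56,000, F $38,500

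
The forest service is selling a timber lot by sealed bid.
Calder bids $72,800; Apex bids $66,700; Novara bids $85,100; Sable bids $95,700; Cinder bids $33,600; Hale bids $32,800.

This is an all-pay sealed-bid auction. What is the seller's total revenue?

Total revenue: $386,700

Bids ranked: 95,700 (Sable) > 85,100 (Novara) > 72,800 (Calder) > 66,700 (Apex) > 33,600 (Cinder) > 32,800 (Hale)
Sable wins with the top bid; all bids are sunk regardless.
Every bidder forfeits their bid regardless of winning.
Revenue = 72,800 + 66,700 + 85,100 + 95,700 + 33,600 + 32,800 = $386,700.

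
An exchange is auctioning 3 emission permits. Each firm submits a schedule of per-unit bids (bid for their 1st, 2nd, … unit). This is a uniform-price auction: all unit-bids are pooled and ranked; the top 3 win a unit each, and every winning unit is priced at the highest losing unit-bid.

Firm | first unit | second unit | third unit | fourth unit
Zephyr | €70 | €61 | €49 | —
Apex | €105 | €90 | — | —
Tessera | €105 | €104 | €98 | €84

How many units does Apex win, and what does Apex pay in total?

Pooled unit-bids ranked (top 3): 105 (Apex-1), 105 (Tessera-1), 104 (Tessera-2)
The (k+1)-th unit-bid is €98.
Apex wins 1 unit(s) at €98 each.

Apex: 1 unit, pays €98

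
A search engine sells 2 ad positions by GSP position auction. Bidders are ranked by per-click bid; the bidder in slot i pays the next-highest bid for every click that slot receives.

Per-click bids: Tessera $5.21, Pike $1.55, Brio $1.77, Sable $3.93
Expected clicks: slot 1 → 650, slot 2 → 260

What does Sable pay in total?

Per-click bids in order: $5.21 (Tessera) > $3.93 (Sable) > $1.77 (Brio) > …
Sable holds slot 2 → pays next bid $1.77 × 260 clicks = $460.20.

Sable pays $460.20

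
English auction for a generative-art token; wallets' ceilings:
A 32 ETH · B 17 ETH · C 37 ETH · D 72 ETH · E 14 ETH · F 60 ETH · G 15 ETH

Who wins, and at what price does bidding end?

D wins at 60 ETH

Limits in order: 72 (D) > 60 (F) > 37 (C) > 32 (A) > 17 (B) > 15 (G) > …
Once the price passes 60 ETH, only D is left; the hammer falls at F's limit of 60 ETH.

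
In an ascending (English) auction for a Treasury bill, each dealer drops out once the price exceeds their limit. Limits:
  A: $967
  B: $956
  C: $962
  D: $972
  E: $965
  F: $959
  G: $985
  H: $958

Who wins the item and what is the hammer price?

G wins at $972

Limits ranked: 985 (G) > 972 (D) > 967 (A) > 965 (E) > 962 (C) > 959 (F) > …
Once the price passes $972, only G is left; the hammer falls at D's limit of $972.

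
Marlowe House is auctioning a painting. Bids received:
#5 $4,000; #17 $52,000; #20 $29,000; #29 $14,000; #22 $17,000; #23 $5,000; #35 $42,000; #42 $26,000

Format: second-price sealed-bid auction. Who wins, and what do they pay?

Sorting bids: 52,000 (#17) > 42,000 (#35) > 29,000 (#20) > 26,000 (#42) > 17,000 (#22) > 14,000 (#29) > …
#17 is highest; pays the second-highest bid, $42,000.

#17 pays $42,000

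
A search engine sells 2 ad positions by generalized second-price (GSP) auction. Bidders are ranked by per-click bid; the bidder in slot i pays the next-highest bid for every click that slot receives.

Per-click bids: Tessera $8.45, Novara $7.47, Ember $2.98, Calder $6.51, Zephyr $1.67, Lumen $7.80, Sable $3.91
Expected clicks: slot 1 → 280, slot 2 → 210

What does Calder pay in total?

Calder pays $0.00

Sorting advertisers: $8.45 (Tessera) > $7.80 (Lumen) > $7.47 (Novara) > …
Calder ranks below slot 2 → no slot, pays nothing.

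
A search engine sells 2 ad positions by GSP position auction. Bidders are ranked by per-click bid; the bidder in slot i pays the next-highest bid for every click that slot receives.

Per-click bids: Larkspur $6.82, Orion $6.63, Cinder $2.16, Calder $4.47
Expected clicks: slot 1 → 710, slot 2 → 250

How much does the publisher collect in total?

Ranked by bid: $6.82 (Larkspur) > $6.63 (Orion) > $4.47 (Calder) > …
Slot 1: Larkspur pays $6.63 × 710 = $4707.30
Slot 2: Orion pays $4.47 × 250 = $1117.50
Total = $5824.80

Total revenue: $5824.80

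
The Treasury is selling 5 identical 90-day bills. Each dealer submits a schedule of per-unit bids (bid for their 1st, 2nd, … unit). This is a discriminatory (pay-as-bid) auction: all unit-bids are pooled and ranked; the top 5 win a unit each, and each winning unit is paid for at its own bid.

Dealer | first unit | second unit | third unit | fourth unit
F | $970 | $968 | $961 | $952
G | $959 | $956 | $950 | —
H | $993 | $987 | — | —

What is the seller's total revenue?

Pooled unit-bids ranked (top 5): 993 (H-1), 987 (H-2), 970 (F-1), 968 (F-2), 961 (F-3)
Next rejected bid: $959 (not a price — pay-as-bid).
Each winning unit pays its own bid.
Revenue = 993 + 987 + 970 + 968 + 961 = $4,879.

Total revenue: $4,879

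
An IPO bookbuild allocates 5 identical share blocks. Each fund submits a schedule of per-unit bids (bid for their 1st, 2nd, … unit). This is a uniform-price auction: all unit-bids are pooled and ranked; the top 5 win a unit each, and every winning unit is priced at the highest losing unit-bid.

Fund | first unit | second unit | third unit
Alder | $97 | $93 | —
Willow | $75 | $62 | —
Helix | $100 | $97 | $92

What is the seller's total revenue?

Merging the schedules and taking the best 5: 100 (Helix-1), 97 (Alder-1), 97 (Helix-2), 93 (Alder-2), 92 (Helix-3)
Highest rejected unit-bid = $75.
Allocation: Alder 2, Helix 3. Every unit priced at $75.
Revenue = 5 × 75 = $375.

Total revenue: $375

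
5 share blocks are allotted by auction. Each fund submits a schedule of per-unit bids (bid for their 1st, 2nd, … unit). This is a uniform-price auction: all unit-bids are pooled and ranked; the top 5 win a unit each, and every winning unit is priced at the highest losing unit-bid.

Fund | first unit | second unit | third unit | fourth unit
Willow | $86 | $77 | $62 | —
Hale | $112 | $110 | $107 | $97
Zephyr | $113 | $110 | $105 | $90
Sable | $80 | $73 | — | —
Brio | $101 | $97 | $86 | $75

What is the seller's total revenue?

Merging the schedules and taking the best 5: 113 (Zephyr-1), 112 (Hale-1), 110 (Hale-2), 110 (Zephyr-2), 107 (Hale-3)
The (k+1)-th unit-bid is $105.
Allocation: Hale 3, Zephyr 2. Every unit priced at $105.
Revenue = 5 × 105 = $525.

Total revenue: $525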